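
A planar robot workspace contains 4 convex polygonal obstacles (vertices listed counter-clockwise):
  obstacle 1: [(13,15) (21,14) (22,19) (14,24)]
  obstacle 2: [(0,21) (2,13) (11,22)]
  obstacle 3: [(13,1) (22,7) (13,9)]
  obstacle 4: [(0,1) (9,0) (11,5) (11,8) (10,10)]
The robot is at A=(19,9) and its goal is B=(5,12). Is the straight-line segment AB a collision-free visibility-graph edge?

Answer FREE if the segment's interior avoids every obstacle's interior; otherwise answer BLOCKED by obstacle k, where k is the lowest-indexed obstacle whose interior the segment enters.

FREE

Obstacle 1 [(13,15) (21,14) (22,19) (14,24)]:
  edge (13,15)–(21,14): clear
  edge (21,14)–(22,19): clear
  edge (22,19)–(14,24): clear
  edge (14,24)–(13,15): clear
  midpoint (12,21/2) outside
  → clear
Obstacle 2 [(0,21) (2,13) (11,22)]:
  edge (0,21)–(2,13): clear
  edge (2,13)–(11,22): clear
  edge (11,22)–(0,21): clear
  midpoint (12,21/2) outside
  → clear
Obstacle 3 [(13,1) (22,7) (13,9)]:
  edge (13,1)–(22,7): clear
  edge (22,7)–(13,9): clear
  edge (13,9)–(13,1): clear
  midpoint (12,21/2) outside
  → clear
Obstacle 4 [(0,1) (9,0) (11,5) (11,8) (10,10)]:
  edge (0,1)–(9,0): clear
  edge (9,0)–(11,5): clear
  edge (11,5)–(11,8): clear
  edge (11,8)–(10,10): clear
  edge (10,10)–(0,1): clear
  midpoint (12,21/2) outside
  → clear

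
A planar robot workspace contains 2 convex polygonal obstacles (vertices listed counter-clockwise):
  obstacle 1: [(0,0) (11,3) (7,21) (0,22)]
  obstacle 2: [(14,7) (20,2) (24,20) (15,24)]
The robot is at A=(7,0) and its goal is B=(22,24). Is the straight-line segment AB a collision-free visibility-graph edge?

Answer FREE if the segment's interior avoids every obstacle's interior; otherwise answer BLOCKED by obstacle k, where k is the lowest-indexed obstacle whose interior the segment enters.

BLOCKED by obstacle 1

Obstacle 1 [(0,0) (11,3) (7,21) (0,22)]:
  edge (0,0)–(11,3): crosses AB
  edge (11,3)–(7,21): crosses AB
  edge (7,21)–(0,22): clear
  edge (0,22)–(0,0): clear
  → BLOCKED
Obstacle 2 [(14,7) (20,2) (24,20) (15,24)]:
  edge (14,7)–(20,2): clear
  edge (20,2)–(24,20): clear
  edge (24,20)–(15,24): crosses AB
  edge (15,24)–(14,7): crosses AB
  → BLOCKED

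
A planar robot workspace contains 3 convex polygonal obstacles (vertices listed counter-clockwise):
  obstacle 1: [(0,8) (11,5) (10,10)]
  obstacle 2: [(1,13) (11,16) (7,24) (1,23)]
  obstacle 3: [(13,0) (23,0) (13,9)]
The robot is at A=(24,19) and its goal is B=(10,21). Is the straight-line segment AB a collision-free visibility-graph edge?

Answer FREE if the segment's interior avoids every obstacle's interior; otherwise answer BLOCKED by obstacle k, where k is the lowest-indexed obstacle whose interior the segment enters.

Obstacle 1 [(0,8) (11,5) (10,10)]:
  edge (0,8)–(11,5): clear
  edge (11,5)–(10,10): clear
  edge (10,10)–(0,8): clear
  midpoint (17,20) outside
  → clear
Obstacle 2 [(1,13) (11,16) (7,24) (1,23)]:
  edge (1,13)–(11,16): clear
  edge (11,16)–(7,24): clear
  edge (7,24)–(1,23): clear
  edge (1,23)–(1,13): clear
  midpoint (17,20) outside
  → clear
Obstacle 3 [(13,0) (23,0) (13,9)]:
  edge (13,0)–(23,0): clear
  edge (23,0)–(13,9): clear
  edge (13,9)–(13,0): clear
  midpoint (17,20) outside
  → clear

FREE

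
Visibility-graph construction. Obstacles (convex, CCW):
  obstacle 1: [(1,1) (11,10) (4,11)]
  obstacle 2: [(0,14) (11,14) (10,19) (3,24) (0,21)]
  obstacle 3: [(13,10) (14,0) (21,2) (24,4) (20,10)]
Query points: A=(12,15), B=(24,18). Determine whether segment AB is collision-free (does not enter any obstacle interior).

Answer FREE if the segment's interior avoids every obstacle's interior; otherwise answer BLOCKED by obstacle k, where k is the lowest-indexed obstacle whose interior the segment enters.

Obstacle 1 [(1,1) (11,10) (4,11)]:
  edge (1,1)–(11,10): clear
  edge (11,10)–(4,11): clear
  edge (4,11)–(1,1): clear
  midpoint (18,33/2) outside
  → clear
Obstacle 2 [(0,14) (11,14) (10,19) (3,24) (0,21)]:
  edge (0,14)–(11,14): clear
  edge (11,14)–(10,19): clear
  edge (10,19)–(3,24): clear
  edge (3,24)–(0,21): clear
  edge (0,21)–(0,14): clear
  midpoint (18,33/2) outside
  → clear
Obstacle 3 [(13,10) (14,0) (21,2) (24,4) (20,10)]:
  edge (13,10)–(14,0): clear
  edge (14,0)–(21,2): clear
  edge (21,2)–(24,4): clear
  edge (24,4)–(20,10): clear
  edge (20,10)–(13,10): clear
  midpoint (18,33/2) outside
  → clear

FREE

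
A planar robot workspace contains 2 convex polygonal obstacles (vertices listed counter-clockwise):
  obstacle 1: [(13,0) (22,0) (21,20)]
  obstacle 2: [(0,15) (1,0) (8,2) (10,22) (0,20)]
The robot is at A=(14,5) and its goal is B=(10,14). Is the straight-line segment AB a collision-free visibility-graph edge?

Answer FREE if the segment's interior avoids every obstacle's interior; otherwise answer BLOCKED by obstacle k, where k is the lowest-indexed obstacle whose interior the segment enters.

Obstacle 1 [(13,0) (22,0) (21,20)]:
  edge (13,0)–(22,0): clear
  edge (22,0)–(21,20): clear
  edge (21,20)–(13,0): clear
  midpoint (12,19/2) outside
  → clear
Obstacle 2 [(0,15) (1,0) (8,2) (10,22) (0,20)]:
  edge (0,15)–(1,0): clear
  edge (1,0)–(8,2): clear
  edge (8,2)–(10,22): clear
  edge (10,22)–(0,20): clear
  edge (0,20)–(0,15): clear
  midpoint (12,19/2) outside
  → clear

FREE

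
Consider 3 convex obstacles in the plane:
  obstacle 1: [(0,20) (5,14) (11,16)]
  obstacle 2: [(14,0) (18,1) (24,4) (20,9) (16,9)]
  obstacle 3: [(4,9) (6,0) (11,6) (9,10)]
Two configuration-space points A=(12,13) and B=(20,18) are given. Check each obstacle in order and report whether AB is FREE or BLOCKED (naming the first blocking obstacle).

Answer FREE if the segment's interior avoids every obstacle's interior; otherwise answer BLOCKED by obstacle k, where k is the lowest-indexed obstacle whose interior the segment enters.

FREE

Obstacle 1 [(0,20) (5,14) (11,16)]:
  edge (0,20)–(5,14): clear
  edge (5,14)–(11,16): clear
  edge (11,16)–(0,20): clear
  midpoint (16,31/2) outside
  → clear
Obstacle 2 [(14,0) (18,1) (24,4) (20,9) (16,9)]:
  edge (14,0)–(18,1): clear
  edge (18,1)–(24,4): clear
  edge (24,4)–(20,9): clear
  edge (20,9)–(16,9): clear
  edge (16,9)–(14,0): clear
  midpoint (16,31/2) outside
  → clear
Obstacle 3 [(4,9) (6,0) (11,6) (9,10)]:
  edge (4,9)–(6,0): clear
  edge (6,0)–(11,6): clear
  edge (11,6)–(9,10): clear
  edge (9,10)–(4,9): clear
  midpoint (16,31/2) outside
  → clear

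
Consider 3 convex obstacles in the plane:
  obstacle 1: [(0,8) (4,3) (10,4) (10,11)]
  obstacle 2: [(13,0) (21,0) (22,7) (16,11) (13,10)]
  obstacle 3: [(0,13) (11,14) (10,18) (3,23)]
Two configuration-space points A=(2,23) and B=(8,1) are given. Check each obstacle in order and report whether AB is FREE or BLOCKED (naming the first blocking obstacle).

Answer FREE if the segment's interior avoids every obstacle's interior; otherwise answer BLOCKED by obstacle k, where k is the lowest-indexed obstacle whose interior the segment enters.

Obstacle 1 [(0,8) (4,3) (10,4) (10,11)]:
  edge (0,8)–(4,3): clear
  edge (4,3)–(10,4): crosses AB
  edge (10,4)–(10,11): clear
  edge (10,11)–(0,8): crosses AB
  → BLOCKED
Obstacle 2 [(13,0) (21,0) (22,7) (16,11) (13,10)]:
  edge (13,0)–(21,0): clear
  edge (21,0)–(22,7): clear
  edge (22,7)–(16,11): clear
  edge (16,11)–(13,10): clear
  edge (13,10)–(13,0): clear
  midpoint (5,12) outside
  → clear
Obstacle 3 [(0,13) (11,14) (10,18) (3,23)]:
  edge (0,13)–(11,14): crosses AB
  edge (11,14)–(10,18): clear
  edge (10,18)–(3,23): clear
  edge (3,23)–(0,13): crosses AB
  → BLOCKED

BLOCKED by obstacle 1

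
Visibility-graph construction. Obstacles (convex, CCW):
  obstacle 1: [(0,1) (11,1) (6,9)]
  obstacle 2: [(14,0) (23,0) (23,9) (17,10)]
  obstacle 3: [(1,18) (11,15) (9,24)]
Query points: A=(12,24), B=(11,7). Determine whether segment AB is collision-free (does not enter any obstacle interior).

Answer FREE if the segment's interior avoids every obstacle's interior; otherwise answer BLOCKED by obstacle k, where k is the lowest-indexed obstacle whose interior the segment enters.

Obstacle 1 [(0,1) (11,1) (6,9)]:
  edge (0,1)–(11,1): clear
  edge (11,1)–(6,9): clear
  edge (6,9)–(0,1): clear
  midpoint (23/2,31/2) outside
  → clear
Obstacle 2 [(14,0) (23,0) (23,9) (17,10)]:
  edge (14,0)–(23,0): clear
  edge (23,0)–(23,9): clear
  edge (23,9)–(17,10): clear
  edge (17,10)–(14,0): clear
  midpoint (23/2,31/2) outside
  → clear
Obstacle 3 [(1,18) (11,15) (9,24)]:
  edge (1,18)–(11,15): clear
  edge (11,15)–(9,24): clear
  edge (9,24)–(1,18): clear
  midpoint (23/2,31/2) outside
  → clear

FREE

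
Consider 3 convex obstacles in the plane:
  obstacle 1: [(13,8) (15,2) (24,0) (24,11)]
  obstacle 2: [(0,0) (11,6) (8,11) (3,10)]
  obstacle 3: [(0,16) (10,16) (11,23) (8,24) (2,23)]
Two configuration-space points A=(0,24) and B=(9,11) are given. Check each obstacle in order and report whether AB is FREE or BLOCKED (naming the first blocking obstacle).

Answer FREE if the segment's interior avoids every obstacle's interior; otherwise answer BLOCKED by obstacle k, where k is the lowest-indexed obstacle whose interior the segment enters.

Obstacle 1 [(13,8) (15,2) (24,0) (24,11)]:
  edge (13,8)–(15,2): clear
  edge (15,2)–(24,0): clear
  edge (24,0)–(24,11): clear
  edge (24,11)–(13,8): clear
  midpoint (9/2,35/2) outside
  → clear
Obstacle 2 [(0,0) (11,6) (8,11) (3,10)]:
  edge (0,0)–(11,6): clear
  edge (11,6)–(8,11): clear
  edge (8,11)–(3,10): clear
  edge (3,10)–(0,0): clear
  midpoint (9/2,35/2) outside
  → clear
Obstacle 3 [(0,16) (10,16) (11,23) (8,24) (2,23)]:
  edge (0,16)–(10,16): crosses AB
  edge (10,16)–(11,23): clear
  edge (11,23)–(8,24): clear
  edge (8,24)–(2,23): clear
  edge (2,23)–(0,16): crosses AB
  → BLOCKED

BLOCKED by obstacle 3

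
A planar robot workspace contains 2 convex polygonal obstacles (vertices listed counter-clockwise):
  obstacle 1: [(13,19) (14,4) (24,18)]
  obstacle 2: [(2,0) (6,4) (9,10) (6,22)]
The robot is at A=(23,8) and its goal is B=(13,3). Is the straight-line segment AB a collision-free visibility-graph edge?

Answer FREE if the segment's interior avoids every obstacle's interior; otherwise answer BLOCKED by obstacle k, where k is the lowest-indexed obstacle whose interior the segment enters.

Obstacle 1 [(13,19) (14,4) (24,18)]:
  edge (13,19)–(14,4): clear
  edge (14,4)–(24,18): clear
  edge (24,18)–(13,19): clear
  midpoint (18,11/2) outside
  → clear
Obstacle 2 [(2,0) (6,4) (9,10) (6,22)]:
  edge (2,0)–(6,4): clear
  edge (6,4)–(9,10): clear
  edge (9,10)–(6,22): clear
  edge (6,22)–(2,0): clear
  midpoint (18,11/2) outside
  → clear

FREE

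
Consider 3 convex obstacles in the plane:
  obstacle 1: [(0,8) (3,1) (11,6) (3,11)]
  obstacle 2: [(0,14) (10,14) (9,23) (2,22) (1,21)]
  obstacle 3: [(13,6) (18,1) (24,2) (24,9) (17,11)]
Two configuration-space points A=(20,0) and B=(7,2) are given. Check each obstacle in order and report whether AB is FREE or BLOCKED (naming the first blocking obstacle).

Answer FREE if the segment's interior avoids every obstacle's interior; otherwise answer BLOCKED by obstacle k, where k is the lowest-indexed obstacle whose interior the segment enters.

FREE

Obstacle 1 [(0,8) (3,1) (11,6) (3,11)]:
  edge (0,8)–(3,1): clear
  edge (3,1)–(11,6): clear
  edge (11,6)–(3,11): clear
  edge (3,11)–(0,8): clear
  midpoint (27/2,1) outside
  → clear
Obstacle 2 [(0,14) (10,14) (9,23) (2,22) (1,21)]:
  edge (0,14)–(10,14): clear
  edge (10,14)–(9,23): clear
  edge (9,23)–(2,22): clear
  edge (2,22)–(1,21): clear
  edge (1,21)–(0,14): clear
  midpoint (27/2,1) outside
  → clear
Obstacle 3 [(13,6) (18,1) (24,2) (24,9) (17,11)]:
  edge (13,6)–(18,1): clear
  edge (18,1)–(24,2): clear
  edge (24,2)–(24,9): clear
  edge (24,9)–(17,11): clear
  edge (17,11)–(13,6): clear
  midpoint (27/2,1) outside
  → clear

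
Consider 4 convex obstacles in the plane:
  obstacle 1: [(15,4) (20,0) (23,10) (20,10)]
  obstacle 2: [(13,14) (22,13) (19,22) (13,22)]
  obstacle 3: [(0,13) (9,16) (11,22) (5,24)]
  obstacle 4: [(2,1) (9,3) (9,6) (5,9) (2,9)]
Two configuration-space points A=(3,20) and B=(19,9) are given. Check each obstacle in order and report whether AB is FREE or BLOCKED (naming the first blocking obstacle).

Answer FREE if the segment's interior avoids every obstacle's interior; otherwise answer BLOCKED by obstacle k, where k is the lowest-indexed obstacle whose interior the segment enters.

BLOCKED by obstacle 3

Obstacle 1 [(15,4) (20,0) (23,10) (20,10)]:
  edge (15,4)–(20,0): clear
  edge (20,0)–(23,10): clear
  edge (23,10)–(20,10): clear
  edge (20,10)–(15,4): clear
  midpoint (11,29/2) outside
  → clear
Obstacle 2 [(13,14) (22,13) (19,22) (13,22)]:
  edge (13,14)–(22,13): clear
  edge (22,13)–(19,22): clear
  edge (19,22)–(13,22): clear
  edge (13,22)–(13,14): clear
  midpoint (11,29/2) outside
  → clear
Obstacle 3 [(0,13) (9,16) (11,22) (5,24)]:
  edge (0,13)–(9,16): crosses AB
  edge (9,16)–(11,22): clear
  edge (11,22)–(5,24): clear
  edge (5,24)–(0,13): crosses AB
  → BLOCKED
Obstacle 4 [(2,1) (9,3) (9,6) (5,9) (2,9)]:
  edge (2,1)–(9,3): clear
  edge (9,3)–(9,6): clear
  edge (9,6)–(5,9): clear
  edge (5,9)–(2,9): clear
  edge (2,9)–(2,1): clear
  midpoint (11,29/2) outside
  → clear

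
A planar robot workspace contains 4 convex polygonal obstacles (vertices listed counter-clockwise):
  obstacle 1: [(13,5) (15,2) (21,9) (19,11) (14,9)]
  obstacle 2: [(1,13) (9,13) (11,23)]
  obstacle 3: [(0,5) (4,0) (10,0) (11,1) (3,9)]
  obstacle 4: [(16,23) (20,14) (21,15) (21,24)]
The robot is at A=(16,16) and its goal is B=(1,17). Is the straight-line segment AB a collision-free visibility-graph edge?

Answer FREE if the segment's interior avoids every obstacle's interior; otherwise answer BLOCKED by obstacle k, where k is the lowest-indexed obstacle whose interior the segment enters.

BLOCKED by obstacle 2

Obstacle 1 [(13,5) (15,2) (21,9) (19,11) (14,9)]:
  edge (13,5)–(15,2): clear
  edge (15,2)–(21,9): clear
  edge (21,9)–(19,11): clear
  edge (19,11)–(14,9): clear
  edge (14,9)–(13,5): clear
  midpoint (17/2,33/2) outside
  → clear
Obstacle 2 [(1,13) (9,13) (11,23)]:
  edge (1,13)–(9,13): clear
  edge (9,13)–(11,23): crosses AB
  edge (11,23)–(1,13): crosses AB
  → BLOCKED
Obstacle 3 [(0,5) (4,0) (10,0) (11,1) (3,9)]:
  edge (0,5)–(4,0): clear
  edge (4,0)–(10,0): clear
  edge (10,0)–(11,1): clear
  edge (11,1)–(3,9): clear
  edge (3,9)–(0,5): clear
  midpoint (17/2,33/2) outside
  → clear
Obstacle 4 [(16,23) (20,14) (21,15) (21,24)]:
  edge (16,23)–(20,14): clear
  edge (20,14)–(21,15): clear
  edge (21,15)–(21,24): clear
  edge (21,24)–(16,23): clear
  midpoint (17/2,33/2) outside
  → clear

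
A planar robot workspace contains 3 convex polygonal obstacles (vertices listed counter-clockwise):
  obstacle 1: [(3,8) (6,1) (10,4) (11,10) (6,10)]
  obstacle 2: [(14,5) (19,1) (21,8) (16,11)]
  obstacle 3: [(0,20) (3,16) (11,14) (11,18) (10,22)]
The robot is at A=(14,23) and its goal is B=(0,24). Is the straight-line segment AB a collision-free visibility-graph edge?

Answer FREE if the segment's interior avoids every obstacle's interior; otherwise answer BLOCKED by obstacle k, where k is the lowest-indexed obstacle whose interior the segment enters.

Obstacle 1 [(3,8) (6,1) (10,4) (11,10) (6,10)]:
  edge (3,8)–(6,1): clear
  edge (6,1)–(10,4): clear
  edge (10,4)–(11,10): clear
  edge (11,10)–(6,10): clear
  edge (6,10)–(3,8): clear
  midpoint (7,47/2) outside
  → clear
Obstacle 2 [(14,5) (19,1) (21,8) (16,11)]:
  edge (14,5)–(19,1): clear
  edge (19,1)–(21,8): clear
  edge (21,8)–(16,11): clear
  edge (16,11)–(14,5): clear
  midpoint (7,47/2) outside
  → clear
Obstacle 3 [(0,20) (3,16) (11,14) (11,18) (10,22)]:
  edge (0,20)–(3,16): clear
  edge (3,16)–(11,14): clear
  edge (11,14)–(11,18): clear
  edge (11,18)–(10,22): clear
  edge (10,22)–(0,20): clear
  midpoint (7,47/2) outside
  → clear

FREE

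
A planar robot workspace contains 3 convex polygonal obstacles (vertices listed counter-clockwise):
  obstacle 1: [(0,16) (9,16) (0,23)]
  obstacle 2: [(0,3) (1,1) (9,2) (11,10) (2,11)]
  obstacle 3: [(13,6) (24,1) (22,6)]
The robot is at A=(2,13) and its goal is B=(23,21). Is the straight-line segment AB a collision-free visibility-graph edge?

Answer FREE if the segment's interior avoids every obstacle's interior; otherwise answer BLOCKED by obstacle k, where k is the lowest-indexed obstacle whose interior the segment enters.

FREE

Obstacle 1 [(0,16) (9,16) (0,23)]:
  edge (0,16)–(9,16): clear
  edge (9,16)–(0,23): clear
  edge (0,23)–(0,16): clear
  midpoint (25/2,17) outside
  → clear
Obstacle 2 [(0,3) (1,1) (9,2) (11,10) (2,11)]:
  edge (0,3)–(1,1): clear
  edge (1,1)–(9,2): clear
  edge (9,2)–(11,10): clear
  edge (11,10)–(2,11): clear
  edge (2,11)–(0,3): clear
  midpoint (25/2,17) outside
  → clear
Obstacle 3 [(13,6) (24,1) (22,6)]:
  edge (13,6)–(24,1): clear
  edge (24,1)–(22,6): clear
  edge (22,6)–(13,6): clear
  midpoint (25/2,17) outside
  → clear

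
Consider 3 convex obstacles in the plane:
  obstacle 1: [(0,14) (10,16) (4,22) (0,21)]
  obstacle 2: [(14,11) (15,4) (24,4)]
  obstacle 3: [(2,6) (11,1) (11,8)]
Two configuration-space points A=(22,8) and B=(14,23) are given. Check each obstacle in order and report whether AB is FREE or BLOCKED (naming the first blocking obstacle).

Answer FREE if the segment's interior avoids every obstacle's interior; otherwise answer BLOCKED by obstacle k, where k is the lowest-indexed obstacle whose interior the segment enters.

FREE

Obstacle 1 [(0,14) (10,16) (4,22) (0,21)]:
  edge (0,14)–(10,16): clear
  edge (10,16)–(4,22): clear
  edge (4,22)–(0,21): clear
  edge (0,21)–(0,14): clear
  midpoint (18,31/2) outside
  → clear
Obstacle 2 [(14,11) (15,4) (24,4)]:
  edge (14,11)–(15,4): clear
  edge (15,4)–(24,4): clear
  edge (24,4)–(14,11): clear
  midpoint (18,31/2) outside
  → clear
Obstacle 3 [(2,6) (11,1) (11,8)]:
  edge (2,6)–(11,1): clear
  edge (11,1)–(11,8): clear
  edge (11,8)–(2,6): clear
  midpoint (18,31/2) outside
  → clear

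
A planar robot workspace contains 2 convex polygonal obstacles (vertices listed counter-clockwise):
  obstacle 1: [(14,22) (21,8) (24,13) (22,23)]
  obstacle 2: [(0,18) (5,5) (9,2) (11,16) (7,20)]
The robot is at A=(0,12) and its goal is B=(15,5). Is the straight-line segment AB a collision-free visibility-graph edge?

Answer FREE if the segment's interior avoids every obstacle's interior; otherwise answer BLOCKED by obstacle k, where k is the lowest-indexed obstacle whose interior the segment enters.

Obstacle 1 [(14,22) (21,8) (24,13) (22,23)]:
  edge (14,22)–(21,8): clear
  edge (21,8)–(24,13): clear
  edge (24,13)–(22,23): clear
  edge (22,23)–(14,22): clear
  midpoint (15/2,17/2) outside
  → clear
Obstacle 2 [(0,18) (5,5) (9,2) (11,16) (7,20)]:
  edge (0,18)–(5,5): crosses AB
  edge (5,5)–(9,2): clear
  edge (9,2)–(11,16): crosses AB
  edge (11,16)–(7,20): clear
  edge (7,20)–(0,18): clear
  → BLOCKED

BLOCKED by obstacle 2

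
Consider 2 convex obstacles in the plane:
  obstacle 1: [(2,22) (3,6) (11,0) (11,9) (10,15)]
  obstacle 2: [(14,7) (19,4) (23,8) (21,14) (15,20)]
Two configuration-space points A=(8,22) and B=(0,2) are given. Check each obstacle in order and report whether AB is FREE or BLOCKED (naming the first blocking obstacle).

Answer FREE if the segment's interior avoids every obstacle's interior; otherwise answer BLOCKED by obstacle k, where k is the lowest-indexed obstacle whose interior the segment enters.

BLOCKED by obstacle 1

Obstacle 1 [(2,22) (3,6) (11,0) (11,9) (10,15)]:
  edge (2,22)–(3,6): crosses AB
  edge (3,6)–(11,0): clear
  edge (11,0)–(11,9): clear
  edge (11,9)–(10,15): clear
  edge (10,15)–(2,22): crosses AB
  → BLOCKED
Obstacle 2 [(14,7) (19,4) (23,8) (21,14) (15,20)]:
  edge (14,7)–(19,4): clear
  edge (19,4)–(23,8): clear
  edge (23,8)–(21,14): clear
  edge (21,14)–(15,20): clear
  edge (15,20)–(14,7): clear
  midpoint (4,12) outside
  → clear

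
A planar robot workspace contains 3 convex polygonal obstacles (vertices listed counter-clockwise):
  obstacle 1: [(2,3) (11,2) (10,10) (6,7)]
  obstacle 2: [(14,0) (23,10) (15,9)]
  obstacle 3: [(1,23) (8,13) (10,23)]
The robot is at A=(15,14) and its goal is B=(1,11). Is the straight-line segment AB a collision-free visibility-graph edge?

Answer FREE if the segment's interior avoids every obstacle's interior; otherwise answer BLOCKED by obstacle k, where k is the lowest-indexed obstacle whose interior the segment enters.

Obstacle 1 [(2,3) (11,2) (10,10) (6,7)]:
  edge (2,3)–(11,2): clear
  edge (11,2)–(10,10): clear
  edge (10,10)–(6,7): clear
  edge (6,7)–(2,3): clear
  midpoint (8,25/2) outside
  → clear
Obstacle 2 [(14,0) (23,10) (15,9)]:
  edge (14,0)–(23,10): clear
  edge (23,10)–(15,9): clear
  edge (15,9)–(14,0): clear
  midpoint (8,25/2) outside
  → clear
Obstacle 3 [(1,23) (8,13) (10,23)]:
  edge (1,23)–(8,13): clear
  edge (8,13)–(10,23): clear
  edge (10,23)–(1,23): clear
  midpoint (8,25/2) outside
  → clear

FREE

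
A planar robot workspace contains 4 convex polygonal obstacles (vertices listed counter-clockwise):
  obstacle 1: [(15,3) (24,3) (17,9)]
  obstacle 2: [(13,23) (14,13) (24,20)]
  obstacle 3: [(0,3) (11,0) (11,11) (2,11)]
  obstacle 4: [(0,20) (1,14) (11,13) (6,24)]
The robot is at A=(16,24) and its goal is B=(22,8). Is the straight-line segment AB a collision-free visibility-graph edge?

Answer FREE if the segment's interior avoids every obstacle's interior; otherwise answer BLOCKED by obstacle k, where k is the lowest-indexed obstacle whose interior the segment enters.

BLOCKED by obstacle 2

Obstacle 1 [(15,3) (24,3) (17,9)]:
  edge (15,3)–(24,3): clear
  edge (24,3)–(17,9): clear
  edge (17,9)–(15,3): clear
  midpoint (19,16) outside
  → clear
Obstacle 2 [(13,23) (14,13) (24,20)]:
  edge (13,23)–(14,13): clear
  edge (14,13)–(24,20): crosses AB
  edge (24,20)–(13,23): crosses AB
  → BLOCKED
Obstacle 3 [(0,3) (11,0) (11,11) (2,11)]:
  edge (0,3)–(11,0): clear
  edge (11,0)–(11,11): clear
  edge (11,11)–(2,11): clear
  edge (2,11)–(0,3): clear
  midpoint (19,16) outside
  → clear
Obstacle 4 [(0,20) (1,14) (11,13) (6,24)]:
  edge (0,20)–(1,14): clear
  edge (1,14)–(11,13): clear
  edge (11,13)–(6,24): clear
  edge (6,24)–(0,20): clear
  midpoint (19,16) outside
  → clear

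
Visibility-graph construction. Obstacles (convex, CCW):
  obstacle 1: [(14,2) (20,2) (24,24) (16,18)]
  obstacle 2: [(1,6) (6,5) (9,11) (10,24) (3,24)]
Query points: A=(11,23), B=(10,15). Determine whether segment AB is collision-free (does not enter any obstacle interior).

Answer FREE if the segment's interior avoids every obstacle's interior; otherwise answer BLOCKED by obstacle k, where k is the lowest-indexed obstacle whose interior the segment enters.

Obstacle 1 [(14,2) (20,2) (24,24) (16,18)]:
  edge (14,2)–(20,2): clear
  edge (20,2)–(24,24): clear
  edge (24,24)–(16,18): clear
  edge (16,18)–(14,2): clear
  midpoint (21/2,19) outside
  → clear
Obstacle 2 [(1,6) (6,5) (9,11) (10,24) (3,24)]:
  edge (1,6)–(6,5): clear
  edge (6,5)–(9,11): clear
  edge (9,11)–(10,24): clear
  edge (10,24)–(3,24): clear
  edge (3,24)–(1,6): clear
  midpoint (21/2,19) outside
  → clear

FREE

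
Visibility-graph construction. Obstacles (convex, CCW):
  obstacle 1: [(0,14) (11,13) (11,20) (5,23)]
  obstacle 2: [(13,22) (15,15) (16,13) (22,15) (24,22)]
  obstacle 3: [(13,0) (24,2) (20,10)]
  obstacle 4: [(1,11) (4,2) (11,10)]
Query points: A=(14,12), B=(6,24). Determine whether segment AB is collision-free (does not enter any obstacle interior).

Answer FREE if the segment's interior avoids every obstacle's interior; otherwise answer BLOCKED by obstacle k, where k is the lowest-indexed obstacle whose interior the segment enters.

BLOCKED by obstacle 1

Obstacle 1 [(0,14) (11,13) (11,20) (5,23)]:
  edge (0,14)–(11,13): clear
  edge (11,13)–(11,20): crosses AB
  edge (11,20)–(5,23): crosses AB
  edge (5,23)–(0,14): clear
  → BLOCKED
Obstacle 2 [(13,22) (15,15) (16,13) (22,15) (24,22)]:
  edge (13,22)–(15,15): clear
  edge (15,15)–(16,13): clear
  edge (16,13)–(22,15): clear
  edge (22,15)–(24,22): clear
  edge (24,22)–(13,22): clear
  midpoint (10,18) outside
  → clear
Obstacle 3 [(13,0) (24,2) (20,10)]:
  edge (13,0)–(24,2): clear
  edge (24,2)–(20,10): clear
  edge (20,10)–(13,0): clear
  midpoint (10,18) outside
  → clear
Obstacle 4 [(1,11) (4,2) (11,10)]:
  edge (1,11)–(4,2): clear
  edge (4,2)–(11,10): clear
  edge (11,10)–(1,11): clear
  midpoint (10,18) outside
  → clear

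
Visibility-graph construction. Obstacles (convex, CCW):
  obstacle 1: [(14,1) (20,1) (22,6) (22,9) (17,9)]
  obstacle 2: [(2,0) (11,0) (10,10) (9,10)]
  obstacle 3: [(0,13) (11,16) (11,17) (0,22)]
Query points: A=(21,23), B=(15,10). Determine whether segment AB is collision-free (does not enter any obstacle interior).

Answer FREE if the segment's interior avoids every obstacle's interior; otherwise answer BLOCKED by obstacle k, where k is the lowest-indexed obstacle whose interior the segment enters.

Obstacle 1 [(14,1) (20,1) (22,6) (22,9) (17,9)]:
  edge (14,1)–(20,1): clear
  edge (20,1)–(22,6): clear
  edge (22,6)–(22,9): clear
  edge (22,9)–(17,9): clear
  edge (17,9)–(14,1): clear
  midpoint (18,33/2) outside
  → clear
Obstacle 2 [(2,0) (11,0) (10,10) (9,10)]:
  edge (2,0)–(11,0): clear
  edge (11,0)–(10,10): clear
  edge (10,10)–(9,10): clear
  edge (9,10)–(2,0): clear
  midpoint (18,33/2) outside
  → clear
Obstacle 3 [(0,13) (11,16) (11,17) (0,22)]:
  edge (0,13)–(11,16): clear
  edge (11,16)–(11,17): clear
  edge (11,17)–(0,22): clear
  edge (0,22)–(0,13): clear
  midpoint (18,33/2) outside
  → clear

FREE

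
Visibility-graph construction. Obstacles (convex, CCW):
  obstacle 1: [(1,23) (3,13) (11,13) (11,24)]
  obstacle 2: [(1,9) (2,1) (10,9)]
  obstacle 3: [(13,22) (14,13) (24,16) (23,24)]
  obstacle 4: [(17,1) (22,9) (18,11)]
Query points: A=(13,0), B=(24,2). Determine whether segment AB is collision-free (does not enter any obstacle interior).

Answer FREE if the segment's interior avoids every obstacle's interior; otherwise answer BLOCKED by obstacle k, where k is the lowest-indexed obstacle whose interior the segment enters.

FREE

Obstacle 1 [(1,23) (3,13) (11,13) (11,24)]:
  edge (1,23)–(3,13): clear
  edge (3,13)–(11,13): clear
  edge (11,13)–(11,24): clear
  edge (11,24)–(1,23): clear
  midpoint (37/2,1) outside
  → clear
Obstacle 2 [(1,9) (2,1) (10,9)]:
  edge (1,9)–(2,1): clear
  edge (2,1)–(10,9): clear
  edge (10,9)–(1,9): clear
  midpoint (37/2,1) outside
  → clear
Obstacle 3 [(13,22) (14,13) (24,16) (23,24)]:
  edge (13,22)–(14,13): clear
  edge (14,13)–(24,16): clear
  edge (24,16)–(23,24): clear
  edge (23,24)–(13,22): clear
  midpoint (37/2,1) outside
  → clear
Obstacle 4 [(17,1) (22,9) (18,11)]:
  edge (17,1)–(22,9): clear
  edge (22,9)–(18,11): clear
  edge (18,11)–(17,1): clear
  midpoint (37/2,1) outside
  → clear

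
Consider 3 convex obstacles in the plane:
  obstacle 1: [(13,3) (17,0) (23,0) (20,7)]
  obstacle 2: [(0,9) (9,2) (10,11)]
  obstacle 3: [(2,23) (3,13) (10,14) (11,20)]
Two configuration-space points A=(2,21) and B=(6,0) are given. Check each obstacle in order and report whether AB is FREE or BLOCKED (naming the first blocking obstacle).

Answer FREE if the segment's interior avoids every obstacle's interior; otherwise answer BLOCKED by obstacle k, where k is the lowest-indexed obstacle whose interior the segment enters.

Obstacle 1 [(13,3) (17,0) (23,0) (20,7)]:
  edge (13,3)–(17,0): clear
  edge (17,0)–(23,0): clear
  edge (23,0)–(20,7): clear
  edge (20,7)–(13,3): clear
  midpoint (4,21/2) outside
  → clear
Obstacle 2 [(0,9) (9,2) (10,11)]:
  edge (0,9)–(9,2): crosses AB
  edge (9,2)–(10,11): clear
  edge (10,11)–(0,9): crosses AB
  → BLOCKED
Obstacle 3 [(2,23) (3,13) (10,14) (11,20)]:
  edge (2,23)–(3,13): crosses AB
  edge (3,13)–(10,14): crosses AB
  edge (10,14)–(11,20): clear
  edge (11,20)–(2,23): clear
  → BLOCKED

BLOCKED by obstacle 2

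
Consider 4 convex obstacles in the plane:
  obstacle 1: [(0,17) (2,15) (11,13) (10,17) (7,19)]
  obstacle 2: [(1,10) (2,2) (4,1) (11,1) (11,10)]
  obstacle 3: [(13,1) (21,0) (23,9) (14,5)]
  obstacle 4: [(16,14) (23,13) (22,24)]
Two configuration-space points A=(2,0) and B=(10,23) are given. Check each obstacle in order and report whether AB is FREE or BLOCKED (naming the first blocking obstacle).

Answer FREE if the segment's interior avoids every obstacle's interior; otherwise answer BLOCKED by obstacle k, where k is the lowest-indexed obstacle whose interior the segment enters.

Obstacle 1 [(0,17) (2,15) (11,13) (10,17) (7,19)]:
  edge (0,17)–(2,15): clear
  edge (2,15)–(11,13): crosses AB
  edge (11,13)–(10,17): clear
  edge (10,17)–(7,19): crosses AB
  edge (7,19)–(0,17): clear
  → BLOCKED
Obstacle 2 [(1,10) (2,2) (4,1) (11,1) (11,10)]:
  edge (1,10)–(2,2): clear
  edge (2,2)–(4,1): crosses AB
  edge (4,1)–(11,1): clear
  edge (11,1)–(11,10): clear
  edge (11,10)–(1,10): crosses AB
  → BLOCKED
Obstacle 3 [(13,1) (21,0) (23,9) (14,5)]:
  edge (13,1)–(21,0): clear
  edge (21,0)–(23,9): clear
  edge (23,9)–(14,5): clear
  edge (14,5)–(13,1): clear
  midpoint (6,23/2) outside
  → clear
Obstacle 4 [(16,14) (23,13) (22,24)]:
  edge (16,14)–(23,13): clear
  edge (23,13)–(22,24): clear
  edge (22,24)–(16,14): clear
  midpoint (6,23/2) outside
  → clear

BLOCKED by obstacle 1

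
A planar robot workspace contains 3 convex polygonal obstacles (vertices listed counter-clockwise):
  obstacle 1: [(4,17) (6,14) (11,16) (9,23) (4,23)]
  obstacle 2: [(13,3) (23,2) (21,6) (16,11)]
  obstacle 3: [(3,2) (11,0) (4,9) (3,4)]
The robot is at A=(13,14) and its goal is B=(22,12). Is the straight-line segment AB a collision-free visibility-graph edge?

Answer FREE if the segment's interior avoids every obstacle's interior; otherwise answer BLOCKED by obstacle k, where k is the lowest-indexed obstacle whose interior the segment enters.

Obstacle 1 [(4,17) (6,14) (11,16) (9,23) (4,23)]:
  edge (4,17)–(6,14): clear
  edge (6,14)–(11,16): clear
  edge (11,16)–(9,23): clear
  edge (9,23)–(4,23): clear
  edge (4,23)–(4,17): clear
  midpoint (35/2,13) outside
  → clear
Obstacle 2 [(13,3) (23,2) (21,6) (16,11)]:
  edge (13,3)–(23,2): clear
  edge (23,2)–(21,6): clear
  edge (21,6)–(16,11): clear
  edge (16,11)–(13,3): clear
  midpoint (35/2,13) outside
  → clear
Obstacle 3 [(3,2) (11,0) (4,9) (3,4)]:
  edge (3,2)–(11,0): clear
  edge (11,0)–(4,9): clear
  edge (4,9)–(3,4): clear
  edge (3,4)–(3,2): clear
  midpoint (35/2,13) outside
  → clear

FREE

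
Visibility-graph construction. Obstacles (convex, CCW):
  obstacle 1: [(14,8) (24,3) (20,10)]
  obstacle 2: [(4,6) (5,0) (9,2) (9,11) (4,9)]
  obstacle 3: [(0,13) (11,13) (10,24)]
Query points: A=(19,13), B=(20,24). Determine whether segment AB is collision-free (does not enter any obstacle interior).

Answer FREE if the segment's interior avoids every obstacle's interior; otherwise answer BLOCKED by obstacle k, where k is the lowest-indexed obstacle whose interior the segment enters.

Obstacle 1 [(14,8) (24,3) (20,10)]:
  edge (14,8)–(24,3): clear
  edge (24,3)–(20,10): clear
  edge (20,10)–(14,8): clear
  midpoint (39/2,37/2) outside
  → clear
Obstacle 2 [(4,6) (5,0) (9,2) (9,11) (4,9)]:
  edge (4,6)–(5,0): clear
  edge (5,0)–(9,2): clear
  edge (9,2)–(9,11): clear
  edge (9,11)–(4,9): clear
  edge (4,9)–(4,6): clear
  midpoint (39/2,37/2) outside
  → clear
Obstacle 3 [(0,13) (11,13) (10,24)]:
  edge (0,13)–(11,13): clear
  edge (11,13)–(10,24): clear
  edge (10,24)–(0,13): clear
  midpoint (39/2,37/2) outside
  → clear

FREE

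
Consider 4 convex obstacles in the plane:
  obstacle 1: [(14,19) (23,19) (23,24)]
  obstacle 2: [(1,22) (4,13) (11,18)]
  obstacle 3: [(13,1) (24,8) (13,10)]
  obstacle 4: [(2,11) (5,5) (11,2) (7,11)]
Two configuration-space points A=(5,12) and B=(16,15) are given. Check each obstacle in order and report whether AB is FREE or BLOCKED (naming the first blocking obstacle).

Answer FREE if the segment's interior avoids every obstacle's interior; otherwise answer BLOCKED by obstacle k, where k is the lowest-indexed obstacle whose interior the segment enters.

Obstacle 1 [(14,19) (23,19) (23,24)]:
  edge (14,19)–(23,19): clear
  edge (23,19)–(23,24): clear
  edge (23,24)–(14,19): clear
  midpoint (21/2,27/2) outside
  → clear
Obstacle 2 [(1,22) (4,13) (11,18)]:
  edge (1,22)–(4,13): clear
  edge (4,13)–(11,18): clear
  edge (11,18)–(1,22): clear
  midpoint (21/2,27/2) outside
  → clear
Obstacle 3 [(13,1) (24,8) (13,10)]:
  edge (13,1)–(24,8): clear
  edge (24,8)–(13,10): clear
  edge (13,10)–(13,1): clear
  midpoint (21/2,27/2) outside
  → clear
Obstacle 4 [(2,11) (5,5) (11,2) (7,11)]:
  edge (2,11)–(5,5): clear
  edge (5,5)–(11,2): clear
  edge (11,2)–(7,11): clear
  edge (7,11)–(2,11): clear
  midpoint (21/2,27/2) outside
  → clear

FREE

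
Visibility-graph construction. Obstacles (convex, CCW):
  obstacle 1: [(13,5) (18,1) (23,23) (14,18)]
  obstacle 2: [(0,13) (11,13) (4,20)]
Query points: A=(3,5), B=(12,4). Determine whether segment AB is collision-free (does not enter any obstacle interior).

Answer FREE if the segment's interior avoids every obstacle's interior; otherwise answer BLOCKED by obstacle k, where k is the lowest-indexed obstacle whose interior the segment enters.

Obstacle 1 [(13,5) (18,1) (23,23) (14,18)]:
  edge (13,5)–(18,1): clear
  edge (18,1)–(23,23): clear
  edge (23,23)–(14,18): clear
  edge (14,18)–(13,5): clear
  midpoint (15/2,9/2) outside
  → clear
Obstacle 2 [(0,13) (11,13) (4,20)]:
  edge (0,13)–(11,13): clear
  edge (11,13)–(4,20): clear
  edge (4,20)–(0,13): clear
  midpoint (15/2,9/2) outside
  → clear

FREE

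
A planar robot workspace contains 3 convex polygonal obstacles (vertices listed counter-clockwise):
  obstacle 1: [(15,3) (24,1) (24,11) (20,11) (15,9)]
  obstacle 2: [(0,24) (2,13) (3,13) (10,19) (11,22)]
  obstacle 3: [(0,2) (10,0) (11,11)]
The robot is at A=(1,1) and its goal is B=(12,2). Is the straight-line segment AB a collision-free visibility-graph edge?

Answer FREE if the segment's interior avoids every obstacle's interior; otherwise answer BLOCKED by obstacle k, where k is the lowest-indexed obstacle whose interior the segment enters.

BLOCKED by obstacle 3

Obstacle 1 [(15,3) (24,1) (24,11) (20,11) (15,9)]:
  edge (15,3)–(24,1): clear
  edge (24,1)–(24,11): clear
  edge (24,11)–(20,11): clear
  edge (20,11)–(15,9): clear
  edge (15,9)–(15,3): clear
  midpoint (13/2,3/2) outside
  → clear
Obstacle 2 [(0,24) (2,13) (3,13) (10,19) (11,22)]:
  edge (0,24)–(2,13): clear
  edge (2,13)–(3,13): clear
  edge (3,13)–(10,19): clear
  edge (10,19)–(11,22): clear
  edge (11,22)–(0,24): clear
  midpoint (13/2,3/2) outside
  → clear
Obstacle 3 [(0,2) (10,0) (11,11)]:
  edge (0,2)–(10,0): crosses AB
  edge (10,0)–(11,11): crosses AB
  edge (11,11)–(0,2): clear
  → BLOCKED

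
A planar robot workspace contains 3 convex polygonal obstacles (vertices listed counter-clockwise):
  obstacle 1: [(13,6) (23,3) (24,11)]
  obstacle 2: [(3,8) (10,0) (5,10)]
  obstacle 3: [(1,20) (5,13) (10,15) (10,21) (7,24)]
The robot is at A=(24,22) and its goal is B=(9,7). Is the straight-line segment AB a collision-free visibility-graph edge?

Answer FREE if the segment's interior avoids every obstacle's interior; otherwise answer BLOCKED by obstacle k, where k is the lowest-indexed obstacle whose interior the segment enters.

Obstacle 1 [(13,6) (23,3) (24,11)]:
  edge (13,6)–(23,3): clear
  edge (23,3)–(24,11): clear
  edge (24,11)–(13,6): clear
  midpoint (33/2,29/2) outside
  → clear
Obstacle 2 [(3,8) (10,0) (5,10)]:
  edge (3,8)–(10,0): clear
  edge (10,0)–(5,10): clear
  edge (5,10)–(3,8): clear
  midpoint (33/2,29/2) outside
  → clear
Obstacle 3 [(1,20) (5,13) (10,15) (10,21) (7,24)]:
  edge (1,20)–(5,13): clear
  edge (5,13)–(10,15): clear
  edge (10,15)–(10,21): clear
  edge (10,21)–(7,24): clear
  edge (7,24)–(1,20): clear
  midpoint (33/2,29/2) outside
  → clear

FREE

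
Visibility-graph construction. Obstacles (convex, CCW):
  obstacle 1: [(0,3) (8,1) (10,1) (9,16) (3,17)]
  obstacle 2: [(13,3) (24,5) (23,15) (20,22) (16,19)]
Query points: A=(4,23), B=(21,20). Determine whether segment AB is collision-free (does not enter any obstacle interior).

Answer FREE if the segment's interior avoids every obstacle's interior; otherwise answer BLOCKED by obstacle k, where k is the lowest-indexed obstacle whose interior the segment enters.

Obstacle 1 [(0,3) (8,1) (10,1) (9,16) (3,17)]:
  edge (0,3)–(8,1): clear
  edge (8,1)–(10,1): clear
  edge (10,1)–(9,16): clear
  edge (9,16)–(3,17): clear
  edge (3,17)–(0,3): clear
  midpoint (25/2,43/2) outside
  → clear
Obstacle 2 [(13,3) (24,5) (23,15) (20,22) (16,19)]:
  edge (13,3)–(24,5): clear
  edge (24,5)–(23,15): clear
  edge (23,15)–(20,22): crosses AB
  edge (20,22)–(16,19): crosses AB
  edge (16,19)–(13,3): clear
  → BLOCKED

BLOCKED by obstacle 2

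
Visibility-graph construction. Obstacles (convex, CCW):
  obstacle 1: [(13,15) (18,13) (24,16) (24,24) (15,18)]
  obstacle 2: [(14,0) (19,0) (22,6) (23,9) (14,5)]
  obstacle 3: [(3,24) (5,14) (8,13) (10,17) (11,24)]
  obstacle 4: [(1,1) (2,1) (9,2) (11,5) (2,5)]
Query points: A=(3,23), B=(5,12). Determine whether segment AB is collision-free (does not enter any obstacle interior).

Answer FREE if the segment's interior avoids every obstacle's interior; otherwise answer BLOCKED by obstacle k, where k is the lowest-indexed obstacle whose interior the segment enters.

FREE

Obstacle 1 [(13,15) (18,13) (24,16) (24,24) (15,18)]:
  edge (13,15)–(18,13): clear
  edge (18,13)–(24,16): clear
  edge (24,16)–(24,24): clear
  edge (24,24)–(15,18): clear
  edge (15,18)–(13,15): clear
  midpoint (4,35/2) outside
  → clear
Obstacle 2 [(14,0) (19,0) (22,6) (23,9) (14,5)]:
  edge (14,0)–(19,0): clear
  edge (19,0)–(22,6): clear
  edge (22,6)–(23,9): clear
  edge (23,9)–(14,5): clear
  edge (14,5)–(14,0): clear
  midpoint (4,35/2) outside
  → clear
Obstacle 3 [(3,24) (5,14) (8,13) (10,17) (11,24)]:
  edge (3,24)–(5,14): clear
  edge (5,14)–(8,13): clear
  edge (8,13)–(10,17): clear
  edge (10,17)–(11,24): clear
  edge (11,24)–(3,24): clear
  midpoint (4,35/2) outside
  → clear
Obstacle 4 [(1,1) (2,1) (9,2) (11,5) (2,5)]:
  edge (1,1)–(2,1): clear
  edge (2,1)–(9,2): clear
  edge (9,2)–(11,5): clear
  edge (11,5)–(2,5): clear
  edge (2,5)–(1,1): clear
  midpoint (4,35/2) outside
  → clear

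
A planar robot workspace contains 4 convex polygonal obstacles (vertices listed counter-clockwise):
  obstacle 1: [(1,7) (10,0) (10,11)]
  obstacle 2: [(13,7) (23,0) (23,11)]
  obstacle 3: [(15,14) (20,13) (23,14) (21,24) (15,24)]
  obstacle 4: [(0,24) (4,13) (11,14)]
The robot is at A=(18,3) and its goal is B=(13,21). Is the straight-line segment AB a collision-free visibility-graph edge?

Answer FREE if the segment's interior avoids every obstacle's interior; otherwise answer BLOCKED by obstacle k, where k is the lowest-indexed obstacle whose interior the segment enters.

BLOCKED by obstacle 2

Obstacle 1 [(1,7) (10,0) (10,11)]:
  edge (1,7)–(10,0): clear
  edge (10,0)–(10,11): clear
  edge (10,11)–(1,7): clear
  midpoint (31/2,12) outside
  → clear
Obstacle 2 [(13,7) (23,0) (23,11)]:
  edge (13,7)–(23,0): crosses AB
  edge (23,0)–(23,11): clear
  edge (23,11)–(13,7): crosses AB
  → BLOCKED
Obstacle 3 [(15,14) (20,13) (23,14) (21,24) (15,24)]:
  edge (15,14)–(20,13): clear
  edge (20,13)–(23,14): clear
  edge (23,14)–(21,24): clear
  edge (21,24)–(15,24): clear
  edge (15,24)–(15,14): clear
  midpoint (31/2,12) outside
  → clear
Obstacle 4 [(0,24) (4,13) (11,14)]:
  edge (0,24)–(4,13): clear
  edge (4,13)–(11,14): clear
  edge (11,14)–(0,24): clear
  midpoint (31/2,12) outside
  → clear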